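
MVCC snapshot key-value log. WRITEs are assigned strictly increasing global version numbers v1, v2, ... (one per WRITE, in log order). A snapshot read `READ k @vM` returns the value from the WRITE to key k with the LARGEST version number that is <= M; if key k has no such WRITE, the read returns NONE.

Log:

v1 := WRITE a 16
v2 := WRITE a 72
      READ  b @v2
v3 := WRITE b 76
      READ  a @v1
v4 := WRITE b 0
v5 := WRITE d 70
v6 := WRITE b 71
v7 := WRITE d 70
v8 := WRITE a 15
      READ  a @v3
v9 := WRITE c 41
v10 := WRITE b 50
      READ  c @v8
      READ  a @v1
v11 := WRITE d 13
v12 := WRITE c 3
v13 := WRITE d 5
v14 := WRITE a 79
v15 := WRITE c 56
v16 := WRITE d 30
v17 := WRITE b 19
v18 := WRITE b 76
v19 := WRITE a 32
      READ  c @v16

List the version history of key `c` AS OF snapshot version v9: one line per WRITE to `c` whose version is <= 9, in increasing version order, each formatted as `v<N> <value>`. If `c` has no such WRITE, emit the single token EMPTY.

Answer: v9 41

Derivation:
Scan writes for key=c with version <= 9:
  v1 WRITE a 16 -> skip
  v2 WRITE a 72 -> skip
  v3 WRITE b 76 -> skip
  v4 WRITE b 0 -> skip
  v5 WRITE d 70 -> skip
  v6 WRITE b 71 -> skip
  v7 WRITE d 70 -> skip
  v8 WRITE a 15 -> skip
  v9 WRITE c 41 -> keep
  v10 WRITE b 50 -> skip
  v11 WRITE d 13 -> skip
  v12 WRITE c 3 -> drop (> snap)
  v13 WRITE d 5 -> skip
  v14 WRITE a 79 -> skip
  v15 WRITE c 56 -> drop (> snap)
  v16 WRITE d 30 -> skip
  v17 WRITE b 19 -> skip
  v18 WRITE b 76 -> skip
  v19 WRITE a 32 -> skip
Collected: [(9, 41)]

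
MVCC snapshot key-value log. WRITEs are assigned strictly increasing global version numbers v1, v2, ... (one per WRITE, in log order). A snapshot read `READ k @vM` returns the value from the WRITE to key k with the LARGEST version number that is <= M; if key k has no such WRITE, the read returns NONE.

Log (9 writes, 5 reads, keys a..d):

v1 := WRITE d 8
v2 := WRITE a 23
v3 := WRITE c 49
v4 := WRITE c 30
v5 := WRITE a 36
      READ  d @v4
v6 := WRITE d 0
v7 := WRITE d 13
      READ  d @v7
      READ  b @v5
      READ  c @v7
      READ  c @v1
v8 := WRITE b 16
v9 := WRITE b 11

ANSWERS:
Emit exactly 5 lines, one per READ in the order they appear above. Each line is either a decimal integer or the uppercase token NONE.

v1: WRITE d=8  (d history now [(1, 8)])
v2: WRITE a=23  (a history now [(2, 23)])
v3: WRITE c=49  (c history now [(3, 49)])
v4: WRITE c=30  (c history now [(3, 49), (4, 30)])
v5: WRITE a=36  (a history now [(2, 23), (5, 36)])
READ d @v4: history=[(1, 8)] -> pick v1 -> 8
v6: WRITE d=0  (d history now [(1, 8), (6, 0)])
v7: WRITE d=13  (d history now [(1, 8), (6, 0), (7, 13)])
READ d @v7: history=[(1, 8), (6, 0), (7, 13)] -> pick v7 -> 13
READ b @v5: history=[] -> no version <= 5 -> NONE
READ c @v7: history=[(3, 49), (4, 30)] -> pick v4 -> 30
READ c @v1: history=[(3, 49), (4, 30)] -> no version <= 1 -> NONE
v8: WRITE b=16  (b history now [(8, 16)])
v9: WRITE b=11  (b history now [(8, 16), (9, 11)])

Answer: 8
13
NONE
30
NONE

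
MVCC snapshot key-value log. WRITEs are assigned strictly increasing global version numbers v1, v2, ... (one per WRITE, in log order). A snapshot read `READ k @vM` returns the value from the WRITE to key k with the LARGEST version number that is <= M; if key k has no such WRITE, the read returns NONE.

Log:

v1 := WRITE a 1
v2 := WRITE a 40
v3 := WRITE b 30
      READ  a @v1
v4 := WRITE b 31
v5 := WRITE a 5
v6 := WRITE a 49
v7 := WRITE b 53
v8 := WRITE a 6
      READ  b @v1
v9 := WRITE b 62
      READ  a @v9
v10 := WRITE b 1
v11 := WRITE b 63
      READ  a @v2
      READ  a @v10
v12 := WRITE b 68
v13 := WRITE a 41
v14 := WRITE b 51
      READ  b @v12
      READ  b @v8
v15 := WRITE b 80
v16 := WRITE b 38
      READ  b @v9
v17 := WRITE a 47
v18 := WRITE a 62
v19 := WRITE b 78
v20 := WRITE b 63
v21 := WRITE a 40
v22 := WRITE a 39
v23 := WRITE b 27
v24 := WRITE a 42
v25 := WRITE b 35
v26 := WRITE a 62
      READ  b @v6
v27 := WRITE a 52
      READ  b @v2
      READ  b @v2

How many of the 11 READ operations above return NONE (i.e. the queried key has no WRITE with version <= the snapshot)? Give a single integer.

v1: WRITE a=1  (a history now [(1, 1)])
v2: WRITE a=40  (a history now [(1, 1), (2, 40)])
v3: WRITE b=30  (b history now [(3, 30)])
READ a @v1: history=[(1, 1), (2, 40)] -> pick v1 -> 1
v4: WRITE b=31  (b history now [(3, 30), (4, 31)])
v5: WRITE a=5  (a history now [(1, 1), (2, 40), (5, 5)])
v6: WRITE a=49  (a history now [(1, 1), (2, 40), (5, 5), (6, 49)])
v7: WRITE b=53  (b history now [(3, 30), (4, 31), (7, 53)])
v8: WRITE a=6  (a history now [(1, 1), (2, 40), (5, 5), (6, 49), (8, 6)])
READ b @v1: history=[(3, 30), (4, 31), (7, 53)] -> no version <= 1 -> NONE
v9: WRITE b=62  (b history now [(3, 30), (4, 31), (7, 53), (9, 62)])
READ a @v9: history=[(1, 1), (2, 40), (5, 5), (6, 49), (8, 6)] -> pick v8 -> 6
v10: WRITE b=1  (b history now [(3, 30), (4, 31), (7, 53), (9, 62), (10, 1)])
v11: WRITE b=63  (b history now [(3, 30), (4, 31), (7, 53), (9, 62), (10, 1), (11, 63)])
READ a @v2: history=[(1, 1), (2, 40), (5, 5), (6, 49), (8, 6)] -> pick v2 -> 40
READ a @v10: history=[(1, 1), (2, 40), (5, 5), (6, 49), (8, 6)] -> pick v8 -> 6
v12: WRITE b=68  (b history now [(3, 30), (4, 31), (7, 53), (9, 62), (10, 1), (11, 63), (12, 68)])
v13: WRITE a=41  (a history now [(1, 1), (2, 40), (5, 5), (6, 49), (8, 6), (13, 41)])
v14: WRITE b=51  (b history now [(3, 30), (4, 31), (7, 53), (9, 62), (10, 1), (11, 63), (12, 68), (14, 51)])
READ b @v12: history=[(3, 30), (4, 31), (7, 53), (9, 62), (10, 1), (11, 63), (12, 68), (14, 51)] -> pick v12 -> 68
READ b @v8: history=[(3, 30), (4, 31), (7, 53), (9, 62), (10, 1), (11, 63), (12, 68), (14, 51)] -> pick v7 -> 53
v15: WRITE b=80  (b history now [(3, 30), (4, 31), (7, 53), (9, 62), (10, 1), (11, 63), (12, 68), (14, 51), (15, 80)])
v16: WRITE b=38  (b history now [(3, 30), (4, 31), (7, 53), (9, 62), (10, 1), (11, 63), (12, 68), (14, 51), (15, 80), (16, 38)])
READ b @v9: history=[(3, 30), (4, 31), (7, 53), (9, 62), (10, 1), (11, 63), (12, 68), (14, 51), (15, 80), (16, 38)] -> pick v9 -> 62
v17: WRITE a=47  (a history now [(1, 1), (2, 40), (5, 5), (6, 49), (8, 6), (13, 41), (17, 47)])
v18: WRITE a=62  (a history now [(1, 1), (2, 40), (5, 5), (6, 49), (8, 6), (13, 41), (17, 47), (18, 62)])
v19: WRITE b=78  (b history now [(3, 30), (4, 31), (7, 53), (9, 62), (10, 1), (11, 63), (12, 68), (14, 51), (15, 80), (16, 38), (19, 78)])
v20: WRITE b=63  (b history now [(3, 30), (4, 31), (7, 53), (9, 62), (10, 1), (11, 63), (12, 68), (14, 51), (15, 80), (16, 38), (19, 78), (20, 63)])
v21: WRITE a=40  (a history now [(1, 1), (2, 40), (5, 5), (6, 49), (8, 6), (13, 41), (17, 47), (18, 62), (21, 40)])
v22: WRITE a=39  (a history now [(1, 1), (2, 40), (5, 5), (6, 49), (8, 6), (13, 41), (17, 47), (18, 62), (21, 40), (22, 39)])
v23: WRITE b=27  (b history now [(3, 30), (4, 31), (7, 53), (9, 62), (10, 1), (11, 63), (12, 68), (14, 51), (15, 80), (16, 38), (19, 78), (20, 63), (23, 27)])
v24: WRITE a=42  (a history now [(1, 1), (2, 40), (5, 5), (6, 49), (8, 6), (13, 41), (17, 47), (18, 62), (21, 40), (22, 39), (24, 42)])
v25: WRITE b=35  (b history now [(3, 30), (4, 31), (7, 53), (9, 62), (10, 1), (11, 63), (12, 68), (14, 51), (15, 80), (16, 38), (19, 78), (20, 63), (23, 27), (25, 35)])
v26: WRITE a=62  (a history now [(1, 1), (2, 40), (5, 5), (6, 49), (8, 6), (13, 41), (17, 47), (18, 62), (21, 40), (22, 39), (24, 42), (26, 62)])
READ b @v6: history=[(3, 30), (4, 31), (7, 53), (9, 62), (10, 1), (11, 63), (12, 68), (14, 51), (15, 80), (16, 38), (19, 78), (20, 63), (23, 27), (25, 35)] -> pick v4 -> 31
v27: WRITE a=52  (a history now [(1, 1), (2, 40), (5, 5), (6, 49), (8, 6), (13, 41), (17, 47), (18, 62), (21, 40), (22, 39), (24, 42), (26, 62), (27, 52)])
READ b @v2: history=[(3, 30), (4, 31), (7, 53), (9, 62), (10, 1), (11, 63), (12, 68), (14, 51), (15, 80), (16, 38), (19, 78), (20, 63), (23, 27), (25, 35)] -> no version <= 2 -> NONE
READ b @v2: history=[(3, 30), (4, 31), (7, 53), (9, 62), (10, 1), (11, 63), (12, 68), (14, 51), (15, 80), (16, 38), (19, 78), (20, 63), (23, 27), (25, 35)] -> no version <= 2 -> NONE
Read results in order: ['1', 'NONE', '6', '40', '6', '68', '53', '62', '31', 'NONE', 'NONE']
NONE count = 3

Answer: 3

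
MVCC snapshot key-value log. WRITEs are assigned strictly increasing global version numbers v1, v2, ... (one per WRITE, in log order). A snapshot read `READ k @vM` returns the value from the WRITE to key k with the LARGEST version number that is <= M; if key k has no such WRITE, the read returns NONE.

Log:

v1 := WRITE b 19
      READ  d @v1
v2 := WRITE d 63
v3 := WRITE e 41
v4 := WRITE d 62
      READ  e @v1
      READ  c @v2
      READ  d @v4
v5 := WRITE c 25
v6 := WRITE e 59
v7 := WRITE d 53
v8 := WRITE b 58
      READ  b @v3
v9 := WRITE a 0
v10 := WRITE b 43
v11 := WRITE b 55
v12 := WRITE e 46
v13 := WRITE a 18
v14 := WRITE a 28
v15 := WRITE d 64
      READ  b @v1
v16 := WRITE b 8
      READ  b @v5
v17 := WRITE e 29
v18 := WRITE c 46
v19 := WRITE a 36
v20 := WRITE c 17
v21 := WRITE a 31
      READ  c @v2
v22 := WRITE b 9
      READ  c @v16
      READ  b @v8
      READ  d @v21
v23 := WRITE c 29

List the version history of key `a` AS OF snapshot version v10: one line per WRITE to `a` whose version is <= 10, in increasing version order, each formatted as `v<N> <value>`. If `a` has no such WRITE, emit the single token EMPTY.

Answer: v9 0

Derivation:
Scan writes for key=a with version <= 10:
  v1 WRITE b 19 -> skip
  v2 WRITE d 63 -> skip
  v3 WRITE e 41 -> skip
  v4 WRITE d 62 -> skip
  v5 WRITE c 25 -> skip
  v6 WRITE e 59 -> skip
  v7 WRITE d 53 -> skip
  v8 WRITE b 58 -> skip
  v9 WRITE a 0 -> keep
  v10 WRITE b 43 -> skip
  v11 WRITE b 55 -> skip
  v12 WRITE e 46 -> skip
  v13 WRITE a 18 -> drop (> snap)
  v14 WRITE a 28 -> drop (> snap)
  v15 WRITE d 64 -> skip
  v16 WRITE b 8 -> skip
  v17 WRITE e 29 -> skip
  v18 WRITE c 46 -> skip
  v19 WRITE a 36 -> drop (> snap)
  v20 WRITE c 17 -> skip
  v21 WRITE a 31 -> drop (> snap)
  v22 WRITE b 9 -> skip
  v23 WRITE c 29 -> skip
Collected: [(9, 0)]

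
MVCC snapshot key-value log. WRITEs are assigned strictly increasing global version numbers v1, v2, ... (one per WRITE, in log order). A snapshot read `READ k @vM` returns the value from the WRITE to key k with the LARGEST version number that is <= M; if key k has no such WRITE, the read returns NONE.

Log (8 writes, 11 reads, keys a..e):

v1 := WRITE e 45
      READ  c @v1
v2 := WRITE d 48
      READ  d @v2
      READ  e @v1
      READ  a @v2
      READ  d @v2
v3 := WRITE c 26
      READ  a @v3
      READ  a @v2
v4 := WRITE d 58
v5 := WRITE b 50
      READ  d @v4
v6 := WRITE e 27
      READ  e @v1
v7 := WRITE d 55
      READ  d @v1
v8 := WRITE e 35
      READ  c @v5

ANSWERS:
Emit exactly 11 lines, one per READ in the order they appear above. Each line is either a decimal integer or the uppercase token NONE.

Answer: NONE
48
45
NONE
48
NONE
NONE
58
45
NONE
26

Derivation:
v1: WRITE e=45  (e history now [(1, 45)])
READ c @v1: history=[] -> no version <= 1 -> NONE
v2: WRITE d=48  (d history now [(2, 48)])
READ d @v2: history=[(2, 48)] -> pick v2 -> 48
READ e @v1: history=[(1, 45)] -> pick v1 -> 45
READ a @v2: history=[] -> no version <= 2 -> NONE
READ d @v2: history=[(2, 48)] -> pick v2 -> 48
v3: WRITE c=26  (c history now [(3, 26)])
READ a @v3: history=[] -> no version <= 3 -> NONE
READ a @v2: history=[] -> no version <= 2 -> NONE
v4: WRITE d=58  (d history now [(2, 48), (4, 58)])
v5: WRITE b=50  (b history now [(5, 50)])
READ d @v4: history=[(2, 48), (4, 58)] -> pick v4 -> 58
v6: WRITE e=27  (e history now [(1, 45), (6, 27)])
READ e @v1: history=[(1, 45), (6, 27)] -> pick v1 -> 45
v7: WRITE d=55  (d history now [(2, 48), (4, 58), (7, 55)])
READ d @v1: history=[(2, 48), (4, 58), (7, 55)] -> no version <= 1 -> NONE
v8: WRITE e=35  (e history now [(1, 45), (6, 27), (8, 35)])
READ c @v5: history=[(3, 26)] -> pick v3 -> 26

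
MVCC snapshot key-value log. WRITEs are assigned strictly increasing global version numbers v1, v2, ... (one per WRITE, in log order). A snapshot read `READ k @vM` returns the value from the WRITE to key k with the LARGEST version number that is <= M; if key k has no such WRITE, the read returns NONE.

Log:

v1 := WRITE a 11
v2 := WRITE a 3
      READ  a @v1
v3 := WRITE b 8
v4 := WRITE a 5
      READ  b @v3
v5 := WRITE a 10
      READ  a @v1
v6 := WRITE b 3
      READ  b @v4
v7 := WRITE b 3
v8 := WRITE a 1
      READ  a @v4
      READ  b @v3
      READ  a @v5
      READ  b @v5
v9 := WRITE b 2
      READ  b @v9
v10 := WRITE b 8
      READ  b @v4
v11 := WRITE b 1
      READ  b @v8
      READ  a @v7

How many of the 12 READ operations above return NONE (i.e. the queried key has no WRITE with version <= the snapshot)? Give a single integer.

Answer: 0

Derivation:
v1: WRITE a=11  (a history now [(1, 11)])
v2: WRITE a=3  (a history now [(1, 11), (2, 3)])
READ a @v1: history=[(1, 11), (2, 3)] -> pick v1 -> 11
v3: WRITE b=8  (b history now [(3, 8)])
v4: WRITE a=5  (a history now [(1, 11), (2, 3), (4, 5)])
READ b @v3: history=[(3, 8)] -> pick v3 -> 8
v5: WRITE a=10  (a history now [(1, 11), (2, 3), (4, 5), (5, 10)])
READ a @v1: history=[(1, 11), (2, 3), (4, 5), (5, 10)] -> pick v1 -> 11
v6: WRITE b=3  (b history now [(3, 8), (6, 3)])
READ b @v4: history=[(3, 8), (6, 3)] -> pick v3 -> 8
v7: WRITE b=3  (b history now [(3, 8), (6, 3), (7, 3)])
v8: WRITE a=1  (a history now [(1, 11), (2, 3), (4, 5), (5, 10), (8, 1)])
READ a @v4: history=[(1, 11), (2, 3), (4, 5), (5, 10), (8, 1)] -> pick v4 -> 5
READ b @v3: history=[(3, 8), (6, 3), (7, 3)] -> pick v3 -> 8
READ a @v5: history=[(1, 11), (2, 3), (4, 5), (5, 10), (8, 1)] -> pick v5 -> 10
READ b @v5: history=[(3, 8), (6, 3), (7, 3)] -> pick v3 -> 8
v9: WRITE b=2  (b history now [(3, 8), (6, 3), (7, 3), (9, 2)])
READ b @v9: history=[(3, 8), (6, 3), (7, 3), (9, 2)] -> pick v9 -> 2
v10: WRITE b=8  (b history now [(3, 8), (6, 3), (7, 3), (9, 2), (10, 8)])
READ b @v4: history=[(3, 8), (6, 3), (7, 3), (9, 2), (10, 8)] -> pick v3 -> 8
v11: WRITE b=1  (b history now [(3, 8), (6, 3), (7, 3), (9, 2), (10, 8), (11, 1)])
READ b @v8: history=[(3, 8), (6, 3), (7, 3), (9, 2), (10, 8), (11, 1)] -> pick v7 -> 3
READ a @v7: history=[(1, 11), (2, 3), (4, 5), (5, 10), (8, 1)] -> pick v5 -> 10
Read results in order: ['11', '8', '11', '8', '5', '8', '10', '8', '2', '8', '3', '10']
NONE count = 0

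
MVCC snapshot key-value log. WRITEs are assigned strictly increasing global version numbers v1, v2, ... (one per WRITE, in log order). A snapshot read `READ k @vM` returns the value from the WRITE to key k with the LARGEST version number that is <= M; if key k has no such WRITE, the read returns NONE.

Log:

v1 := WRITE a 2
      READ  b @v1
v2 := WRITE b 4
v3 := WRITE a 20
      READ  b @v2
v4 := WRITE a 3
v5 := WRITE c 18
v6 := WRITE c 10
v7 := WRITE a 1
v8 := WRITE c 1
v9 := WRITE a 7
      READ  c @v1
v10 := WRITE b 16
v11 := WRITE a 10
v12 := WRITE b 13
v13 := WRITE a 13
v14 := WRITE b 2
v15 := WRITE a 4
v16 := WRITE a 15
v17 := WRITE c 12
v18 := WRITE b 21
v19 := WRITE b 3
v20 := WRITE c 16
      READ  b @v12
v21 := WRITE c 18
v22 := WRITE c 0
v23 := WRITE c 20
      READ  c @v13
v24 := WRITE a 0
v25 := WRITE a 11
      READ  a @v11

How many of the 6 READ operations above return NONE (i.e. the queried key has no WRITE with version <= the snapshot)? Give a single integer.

Answer: 2

Derivation:
v1: WRITE a=2  (a history now [(1, 2)])
READ b @v1: history=[] -> no version <= 1 -> NONE
v2: WRITE b=4  (b history now [(2, 4)])
v3: WRITE a=20  (a history now [(1, 2), (3, 20)])
READ b @v2: history=[(2, 4)] -> pick v2 -> 4
v4: WRITE a=3  (a history now [(1, 2), (3, 20), (4, 3)])
v5: WRITE c=18  (c history now [(5, 18)])
v6: WRITE c=10  (c history now [(5, 18), (6, 10)])
v7: WRITE a=1  (a history now [(1, 2), (3, 20), (4, 3), (7, 1)])
v8: WRITE c=1  (c history now [(5, 18), (6, 10), (8, 1)])
v9: WRITE a=7  (a history now [(1, 2), (3, 20), (4, 3), (7, 1), (9, 7)])
READ c @v1: history=[(5, 18), (6, 10), (8, 1)] -> no version <= 1 -> NONE
v10: WRITE b=16  (b history now [(2, 4), (10, 16)])
v11: WRITE a=10  (a history now [(1, 2), (3, 20), (4, 3), (7, 1), (9, 7), (11, 10)])
v12: WRITE b=13  (b history now [(2, 4), (10, 16), (12, 13)])
v13: WRITE a=13  (a history now [(1, 2), (3, 20), (4, 3), (7, 1), (9, 7), (11, 10), (13, 13)])
v14: WRITE b=2  (b history now [(2, 4), (10, 16), (12, 13), (14, 2)])
v15: WRITE a=4  (a history now [(1, 2), (3, 20), (4, 3), (7, 1), (9, 7), (11, 10), (13, 13), (15, 4)])
v16: WRITE a=15  (a history now [(1, 2), (3, 20), (4, 3), (7, 1), (9, 7), (11, 10), (13, 13), (15, 4), (16, 15)])
v17: WRITE c=12  (c history now [(5, 18), (6, 10), (8, 1), (17, 12)])
v18: WRITE b=21  (b history now [(2, 4), (10, 16), (12, 13), (14, 2), (18, 21)])
v19: WRITE b=3  (b history now [(2, 4), (10, 16), (12, 13), (14, 2), (18, 21), (19, 3)])
v20: WRITE c=16  (c history now [(5, 18), (6, 10), (8, 1), (17, 12), (20, 16)])
READ b @v12: history=[(2, 4), (10, 16), (12, 13), (14, 2), (18, 21), (19, 3)] -> pick v12 -> 13
v21: WRITE c=18  (c history now [(5, 18), (6, 10), (8, 1), (17, 12), (20, 16), (21, 18)])
v22: WRITE c=0  (c history now [(5, 18), (6, 10), (8, 1), (17, 12), (20, 16), (21, 18), (22, 0)])
v23: WRITE c=20  (c history now [(5, 18), (6, 10), (8, 1), (17, 12), (20, 16), (21, 18), (22, 0), (23, 20)])
READ c @v13: history=[(5, 18), (6, 10), (8, 1), (17, 12), (20, 16), (21, 18), (22, 0), (23, 20)] -> pick v8 -> 1
v24: WRITE a=0  (a history now [(1, 2), (3, 20), (4, 3), (7, 1), (9, 7), (11, 10), (13, 13), (15, 4), (16, 15), (24, 0)])
v25: WRITE a=11  (a history now [(1, 2), (3, 20), (4, 3), (7, 1), (9, 7), (11, 10), (13, 13), (15, 4), (16, 15), (24, 0), (25, 11)])
READ a @v11: history=[(1, 2), (3, 20), (4, 3), (7, 1), (9, 7), (11, 10), (13, 13), (15, 4), (16, 15), (24, 0), (25, 11)] -> pick v11 -> 10
Read results in order: ['NONE', '4', 'NONE', '13', '1', '10']
NONE count = 2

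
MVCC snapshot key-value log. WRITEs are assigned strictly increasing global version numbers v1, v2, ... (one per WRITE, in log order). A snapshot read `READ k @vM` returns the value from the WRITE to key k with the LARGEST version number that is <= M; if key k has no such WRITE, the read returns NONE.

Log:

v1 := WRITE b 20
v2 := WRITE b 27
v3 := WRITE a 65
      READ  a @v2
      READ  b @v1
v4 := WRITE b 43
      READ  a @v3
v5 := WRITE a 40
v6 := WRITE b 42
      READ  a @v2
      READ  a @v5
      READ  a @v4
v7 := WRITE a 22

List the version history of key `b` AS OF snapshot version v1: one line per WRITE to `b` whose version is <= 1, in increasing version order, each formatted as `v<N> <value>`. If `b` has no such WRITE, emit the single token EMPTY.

Answer: v1 20

Derivation:
Scan writes for key=b with version <= 1:
  v1 WRITE b 20 -> keep
  v2 WRITE b 27 -> drop (> snap)
  v3 WRITE a 65 -> skip
  v4 WRITE b 43 -> drop (> snap)
  v5 WRITE a 40 -> skip
  v6 WRITE b 42 -> drop (> snap)
  v7 WRITE a 22 -> skip
Collected: [(1, 20)]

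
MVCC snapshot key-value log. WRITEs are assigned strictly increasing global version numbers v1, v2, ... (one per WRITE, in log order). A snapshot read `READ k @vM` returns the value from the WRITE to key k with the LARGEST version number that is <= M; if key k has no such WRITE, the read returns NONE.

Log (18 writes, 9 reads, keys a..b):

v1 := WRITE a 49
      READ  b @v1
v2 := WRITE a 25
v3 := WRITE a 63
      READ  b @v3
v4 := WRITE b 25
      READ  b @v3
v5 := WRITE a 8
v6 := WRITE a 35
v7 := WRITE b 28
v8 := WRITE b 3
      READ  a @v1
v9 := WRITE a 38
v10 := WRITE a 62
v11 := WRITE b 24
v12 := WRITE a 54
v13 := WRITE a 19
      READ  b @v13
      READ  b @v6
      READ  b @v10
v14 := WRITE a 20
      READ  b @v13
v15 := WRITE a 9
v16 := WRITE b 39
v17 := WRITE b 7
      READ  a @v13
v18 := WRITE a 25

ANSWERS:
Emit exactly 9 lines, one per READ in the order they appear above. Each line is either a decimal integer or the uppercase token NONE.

v1: WRITE a=49  (a history now [(1, 49)])
READ b @v1: history=[] -> no version <= 1 -> NONE
v2: WRITE a=25  (a history now [(1, 49), (2, 25)])
v3: WRITE a=63  (a history now [(1, 49), (2, 25), (3, 63)])
READ b @v3: history=[] -> no version <= 3 -> NONE
v4: WRITE b=25  (b history now [(4, 25)])
READ b @v3: history=[(4, 25)] -> no version <= 3 -> NONE
v5: WRITE a=8  (a history now [(1, 49), (2, 25), (3, 63), (5, 8)])
v6: WRITE a=35  (a history now [(1, 49), (2, 25), (3, 63), (5, 8), (6, 35)])
v7: WRITE b=28  (b history now [(4, 25), (7, 28)])
v8: WRITE b=3  (b history now [(4, 25), (7, 28), (8, 3)])
READ a @v1: history=[(1, 49), (2, 25), (3, 63), (5, 8), (6, 35)] -> pick v1 -> 49
v9: WRITE a=38  (a history now [(1, 49), (2, 25), (3, 63), (5, 8), (6, 35), (9, 38)])
v10: WRITE a=62  (a history now [(1, 49), (2, 25), (3, 63), (5, 8), (6, 35), (9, 38), (10, 62)])
v11: WRITE b=24  (b history now [(4, 25), (7, 28), (8, 3), (11, 24)])
v12: WRITE a=54  (a history now [(1, 49), (2, 25), (3, 63), (5, 8), (6, 35), (9, 38), (10, 62), (12, 54)])
v13: WRITE a=19  (a history now [(1, 49), (2, 25), (3, 63), (5, 8), (6, 35), (9, 38), (10, 62), (12, 54), (13, 19)])
READ b @v13: history=[(4, 25), (7, 28), (8, 3), (11, 24)] -> pick v11 -> 24
READ b @v6: history=[(4, 25), (7, 28), (8, 3), (11, 24)] -> pick v4 -> 25
READ b @v10: history=[(4, 25), (7, 28), (8, 3), (11, 24)] -> pick v8 -> 3
v14: WRITE a=20  (a history now [(1, 49), (2, 25), (3, 63), (5, 8), (6, 35), (9, 38), (10, 62), (12, 54), (13, 19), (14, 20)])
READ b @v13: history=[(4, 25), (7, 28), (8, 3), (11, 24)] -> pick v11 -> 24
v15: WRITE a=9  (a history now [(1, 49), (2, 25), (3, 63), (5, 8), (6, 35), (9, 38), (10, 62), (12, 54), (13, 19), (14, 20), (15, 9)])
v16: WRITE b=39  (b history now [(4, 25), (7, 28), (8, 3), (11, 24), (16, 39)])
v17: WRITE b=7  (b history now [(4, 25), (7, 28), (8, 3), (11, 24), (16, 39), (17, 7)])
READ a @v13: history=[(1, 49), (2, 25), (3, 63), (5, 8), (6, 35), (9, 38), (10, 62), (12, 54), (13, 19), (14, 20), (15, 9)] -> pick v13 -> 19
v18: WRITE a=25  (a history now [(1, 49), (2, 25), (3, 63), (5, 8), (6, 35), (9, 38), (10, 62), (12, 54), (13, 19), (14, 20), (15, 9), (18, 25)])

Answer: NONE
NONE
NONE
49
24
25
3
24
19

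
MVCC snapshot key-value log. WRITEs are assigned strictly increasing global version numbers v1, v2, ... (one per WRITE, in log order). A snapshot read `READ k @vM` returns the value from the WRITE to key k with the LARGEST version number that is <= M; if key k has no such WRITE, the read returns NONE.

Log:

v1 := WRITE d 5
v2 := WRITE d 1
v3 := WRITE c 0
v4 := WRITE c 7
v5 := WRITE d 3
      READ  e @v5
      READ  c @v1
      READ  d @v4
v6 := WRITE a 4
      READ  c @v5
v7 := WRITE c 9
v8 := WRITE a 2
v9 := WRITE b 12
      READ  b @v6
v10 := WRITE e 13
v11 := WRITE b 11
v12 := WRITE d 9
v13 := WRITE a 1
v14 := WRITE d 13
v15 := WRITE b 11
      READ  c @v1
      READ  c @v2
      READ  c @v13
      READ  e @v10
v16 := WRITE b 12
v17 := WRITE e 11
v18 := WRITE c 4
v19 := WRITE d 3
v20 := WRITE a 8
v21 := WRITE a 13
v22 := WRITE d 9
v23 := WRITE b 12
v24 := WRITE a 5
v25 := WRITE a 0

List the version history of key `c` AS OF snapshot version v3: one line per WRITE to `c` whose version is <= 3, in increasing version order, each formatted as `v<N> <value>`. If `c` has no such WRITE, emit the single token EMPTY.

Answer: v3 0

Derivation:
Scan writes for key=c with version <= 3:
  v1 WRITE d 5 -> skip
  v2 WRITE d 1 -> skip
  v3 WRITE c 0 -> keep
  v4 WRITE c 7 -> drop (> snap)
  v5 WRITE d 3 -> skip
  v6 WRITE a 4 -> skip
  v7 WRITE c 9 -> drop (> snap)
  v8 WRITE a 2 -> skip
  v9 WRITE b 12 -> skip
  v10 WRITE e 13 -> skip
  v11 WRITE b 11 -> skip
  v12 WRITE d 9 -> skip
  v13 WRITE a 1 -> skip
  v14 WRITE d 13 -> skip
  v15 WRITE b 11 -> skip
  v16 WRITE b 12 -> skip
  v17 WRITE e 11 -> skip
  v18 WRITE c 4 -> drop (> snap)
  v19 WRITE d 3 -> skip
  v20 WRITE a 8 -> skip
  v21 WRITE a 13 -> skip
  v22 WRITE d 9 -> skip
  v23 WRITE b 12 -> skip
  v24 WRITE a 5 -> skip
  v25 WRITE a 0 -> skip
Collected: [(3, 0)]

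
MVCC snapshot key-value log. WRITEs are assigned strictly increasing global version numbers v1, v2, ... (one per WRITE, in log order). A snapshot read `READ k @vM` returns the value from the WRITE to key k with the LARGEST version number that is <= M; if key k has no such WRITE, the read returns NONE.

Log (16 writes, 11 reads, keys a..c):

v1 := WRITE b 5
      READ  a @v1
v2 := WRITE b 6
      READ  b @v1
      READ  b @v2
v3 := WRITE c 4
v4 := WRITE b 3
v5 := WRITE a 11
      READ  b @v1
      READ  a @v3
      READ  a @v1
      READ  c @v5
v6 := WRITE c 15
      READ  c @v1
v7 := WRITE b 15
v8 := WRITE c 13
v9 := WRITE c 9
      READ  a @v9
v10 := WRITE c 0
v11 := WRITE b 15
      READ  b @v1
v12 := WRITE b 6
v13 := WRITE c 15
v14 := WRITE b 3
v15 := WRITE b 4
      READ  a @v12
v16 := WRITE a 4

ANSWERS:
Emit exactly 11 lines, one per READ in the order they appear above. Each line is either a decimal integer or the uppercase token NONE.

v1: WRITE b=5  (b history now [(1, 5)])
READ a @v1: history=[] -> no version <= 1 -> NONE
v2: WRITE b=6  (b history now [(1, 5), (2, 6)])
READ b @v1: history=[(1, 5), (2, 6)] -> pick v1 -> 5
READ b @v2: history=[(1, 5), (2, 6)] -> pick v2 -> 6
v3: WRITE c=4  (c history now [(3, 4)])
v4: WRITE b=3  (b history now [(1, 5), (2, 6), (4, 3)])
v5: WRITE a=11  (a history now [(5, 11)])
READ b @v1: history=[(1, 5), (2, 6), (4, 3)] -> pick v1 -> 5
READ a @v3: history=[(5, 11)] -> no version <= 3 -> NONE
READ a @v1: history=[(5, 11)] -> no version <= 1 -> NONE
READ c @v5: history=[(3, 4)] -> pick v3 -> 4
v6: WRITE c=15  (c history now [(3, 4), (6, 15)])
READ c @v1: history=[(3, 4), (6, 15)] -> no version <= 1 -> NONE
v7: WRITE b=15  (b history now [(1, 5), (2, 6), (4, 3), (7, 15)])
v8: WRITE c=13  (c history now [(3, 4), (6, 15), (8, 13)])
v9: WRITE c=9  (c history now [(3, 4), (6, 15), (8, 13), (9, 9)])
READ a @v9: history=[(5, 11)] -> pick v5 -> 11
v10: WRITE c=0  (c history now [(3, 4), (6, 15), (8, 13), (9, 9), (10, 0)])
v11: WRITE b=15  (b history now [(1, 5), (2, 6), (4, 3), (7, 15), (11, 15)])
READ b @v1: history=[(1, 5), (2, 6), (4, 3), (7, 15), (11, 15)] -> pick v1 -> 5
v12: WRITE b=6  (b history now [(1, 5), (2, 6), (4, 3), (7, 15), (11, 15), (12, 6)])
v13: WRITE c=15  (c history now [(3, 4), (6, 15), (8, 13), (9, 9), (10, 0), (13, 15)])
v14: WRITE b=3  (b history now [(1, 5), (2, 6), (4, 3), (7, 15), (11, 15), (12, 6), (14, 3)])
v15: WRITE b=4  (b history now [(1, 5), (2, 6), (4, 3), (7, 15), (11, 15), (12, 6), (14, 3), (15, 4)])
READ a @v12: history=[(5, 11)] -> pick v5 -> 11
v16: WRITE a=4  (a history now [(5, 11), (16, 4)])

Answer: NONE
5
6
5
NONE
NONE
4
NONE
11
5
11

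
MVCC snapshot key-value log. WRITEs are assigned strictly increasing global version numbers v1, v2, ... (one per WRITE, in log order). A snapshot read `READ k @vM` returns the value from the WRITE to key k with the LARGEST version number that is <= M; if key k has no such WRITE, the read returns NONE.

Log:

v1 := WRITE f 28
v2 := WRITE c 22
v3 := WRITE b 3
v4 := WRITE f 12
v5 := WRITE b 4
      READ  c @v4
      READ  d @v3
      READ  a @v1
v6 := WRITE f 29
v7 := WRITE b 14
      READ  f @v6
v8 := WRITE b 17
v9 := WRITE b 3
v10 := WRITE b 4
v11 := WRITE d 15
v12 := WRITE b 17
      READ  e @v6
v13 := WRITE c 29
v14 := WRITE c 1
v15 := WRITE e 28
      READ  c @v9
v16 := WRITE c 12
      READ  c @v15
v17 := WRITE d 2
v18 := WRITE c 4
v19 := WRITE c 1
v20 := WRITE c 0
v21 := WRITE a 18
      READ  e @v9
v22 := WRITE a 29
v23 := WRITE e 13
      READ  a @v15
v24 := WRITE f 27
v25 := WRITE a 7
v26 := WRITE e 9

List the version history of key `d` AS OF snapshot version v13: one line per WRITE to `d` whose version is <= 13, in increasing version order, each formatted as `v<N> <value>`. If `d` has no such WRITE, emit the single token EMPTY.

Scan writes for key=d with version <= 13:
  v1 WRITE f 28 -> skip
  v2 WRITE c 22 -> skip
  v3 WRITE b 3 -> skip
  v4 WRITE f 12 -> skip
  v5 WRITE b 4 -> skip
  v6 WRITE f 29 -> skip
  v7 WRITE b 14 -> skip
  v8 WRITE b 17 -> skip
  v9 WRITE b 3 -> skip
  v10 WRITE b 4 -> skip
  v11 WRITE d 15 -> keep
  v12 WRITE b 17 -> skip
  v13 WRITE c 29 -> skip
  v14 WRITE c 1 -> skip
  v15 WRITE e 28 -> skip
  v16 WRITE c 12 -> skip
  v17 WRITE d 2 -> drop (> snap)
  v18 WRITE c 4 -> skip
  v19 WRITE c 1 -> skip
  v20 WRITE c 0 -> skip
  v21 WRITE a 18 -> skip
  v22 WRITE a 29 -> skip
  v23 WRITE e 13 -> skip
  v24 WRITE f 27 -> skip
  v25 WRITE a 7 -> skip
  v26 WRITE e 9 -> skip
Collected: [(11, 15)]

Answer: v11 15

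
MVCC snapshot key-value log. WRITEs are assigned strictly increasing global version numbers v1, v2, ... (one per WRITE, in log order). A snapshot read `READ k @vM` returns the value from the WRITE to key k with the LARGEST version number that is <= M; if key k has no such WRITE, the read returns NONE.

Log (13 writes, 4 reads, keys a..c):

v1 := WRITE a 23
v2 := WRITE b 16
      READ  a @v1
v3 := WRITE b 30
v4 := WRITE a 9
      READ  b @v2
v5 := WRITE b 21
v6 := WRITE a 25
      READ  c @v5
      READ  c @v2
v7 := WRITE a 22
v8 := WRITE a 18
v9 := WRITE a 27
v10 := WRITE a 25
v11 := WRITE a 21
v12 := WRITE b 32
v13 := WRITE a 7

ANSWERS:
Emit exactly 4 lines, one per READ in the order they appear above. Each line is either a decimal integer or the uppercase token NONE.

v1: WRITE a=23  (a history now [(1, 23)])
v2: WRITE b=16  (b history now [(2, 16)])
READ a @v1: history=[(1, 23)] -> pick v1 -> 23
v3: WRITE b=30  (b history now [(2, 16), (3, 30)])
v4: WRITE a=9  (a history now [(1, 23), (4, 9)])
READ b @v2: history=[(2, 16), (3, 30)] -> pick v2 -> 16
v5: WRITE b=21  (b history now [(2, 16), (3, 30), (5, 21)])
v6: WRITE a=25  (a history now [(1, 23), (4, 9), (6, 25)])
READ c @v5: history=[] -> no version <= 5 -> NONE
READ c @v2: history=[] -> no version <= 2 -> NONE
v7: WRITE a=22  (a history now [(1, 23), (4, 9), (6, 25), (7, 22)])
v8: WRITE a=18  (a history now [(1, 23), (4, 9), (6, 25), (7, 22), (8, 18)])
v9: WRITE a=27  (a history now [(1, 23), (4, 9), (6, 25), (7, 22), (8, 18), (9, 27)])
v10: WRITE a=25  (a history now [(1, 23), (4, 9), (6, 25), (7, 22), (8, 18), (9, 27), (10, 25)])
v11: WRITE a=21  (a history now [(1, 23), (4, 9), (6, 25), (7, 22), (8, 18), (9, 27), (10, 25), (11, 21)])
v12: WRITE b=32  (b history now [(2, 16), (3, 30), (5, 21), (12, 32)])
v13: WRITE a=7  (a history now [(1, 23), (4, 9), (6, 25), (7, 22), (8, 18), (9, 27), (10, 25), (11, 21), (13, 7)])

Answer: 23
16
NONE
NONE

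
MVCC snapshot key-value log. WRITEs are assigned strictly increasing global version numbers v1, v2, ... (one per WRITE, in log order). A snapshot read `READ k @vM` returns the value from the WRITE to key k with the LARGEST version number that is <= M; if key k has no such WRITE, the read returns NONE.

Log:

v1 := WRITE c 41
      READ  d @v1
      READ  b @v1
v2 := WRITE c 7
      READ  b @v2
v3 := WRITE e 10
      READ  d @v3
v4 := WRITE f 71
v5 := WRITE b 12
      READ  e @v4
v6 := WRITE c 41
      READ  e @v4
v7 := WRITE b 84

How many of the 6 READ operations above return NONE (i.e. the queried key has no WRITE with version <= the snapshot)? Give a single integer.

Answer: 4

Derivation:
v1: WRITE c=41  (c history now [(1, 41)])
READ d @v1: history=[] -> no version <= 1 -> NONE
READ b @v1: history=[] -> no version <= 1 -> NONE
v2: WRITE c=7  (c history now [(1, 41), (2, 7)])
READ b @v2: history=[] -> no version <= 2 -> NONE
v3: WRITE e=10  (e history now [(3, 10)])
READ d @v3: history=[] -> no version <= 3 -> NONE
v4: WRITE f=71  (f history now [(4, 71)])
v5: WRITE b=12  (b history now [(5, 12)])
READ e @v4: history=[(3, 10)] -> pick v3 -> 10
v6: WRITE c=41  (c history now [(1, 41), (2, 7), (6, 41)])
READ e @v4: history=[(3, 10)] -> pick v3 -> 10
v7: WRITE b=84  (b history now [(5, 12), (7, 84)])
Read results in order: ['NONE', 'NONE', 'NONE', 'NONE', '10', '10']
NONE count = 4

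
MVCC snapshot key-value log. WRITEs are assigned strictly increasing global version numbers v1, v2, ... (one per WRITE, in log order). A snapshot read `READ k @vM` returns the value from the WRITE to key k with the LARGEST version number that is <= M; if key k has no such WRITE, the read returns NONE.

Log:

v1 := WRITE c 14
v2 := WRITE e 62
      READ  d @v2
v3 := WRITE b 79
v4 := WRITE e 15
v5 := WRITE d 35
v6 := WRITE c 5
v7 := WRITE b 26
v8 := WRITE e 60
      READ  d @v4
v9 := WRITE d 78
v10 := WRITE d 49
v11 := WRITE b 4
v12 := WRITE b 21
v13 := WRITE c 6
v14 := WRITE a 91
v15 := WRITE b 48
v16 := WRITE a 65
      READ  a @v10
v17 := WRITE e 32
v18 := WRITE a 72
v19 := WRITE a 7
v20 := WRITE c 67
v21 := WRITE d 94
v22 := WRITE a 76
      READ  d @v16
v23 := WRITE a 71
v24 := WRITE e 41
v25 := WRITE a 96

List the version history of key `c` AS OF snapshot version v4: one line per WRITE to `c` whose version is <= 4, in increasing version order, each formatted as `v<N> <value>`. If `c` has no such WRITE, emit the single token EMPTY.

Answer: v1 14

Derivation:
Scan writes for key=c with version <= 4:
  v1 WRITE c 14 -> keep
  v2 WRITE e 62 -> skip
  v3 WRITE b 79 -> skip
  v4 WRITE e 15 -> skip
  v5 WRITE d 35 -> skip
  v6 WRITE c 5 -> drop (> snap)
  v7 WRITE b 26 -> skip
  v8 WRITE e 60 -> skip
  v9 WRITE d 78 -> skip
  v10 WRITE d 49 -> skip
  v11 WRITE b 4 -> skip
  v12 WRITE b 21 -> skip
  v13 WRITE c 6 -> drop (> snap)
  v14 WRITE a 91 -> skip
  v15 WRITE b 48 -> skip
  v16 WRITE a 65 -> skip
  v17 WRITE e 32 -> skip
  v18 WRITE a 72 -> skip
  v19 WRITE a 7 -> skip
  v20 WRITE c 67 -> drop (> snap)
  v21 WRITE d 94 -> skip
  v22 WRITE a 76 -> skip
  v23 WRITE a 71 -> skip
  v24 WRITE e 41 -> skip
  v25 WRITE a 96 -> skip
Collected: [(1, 14)]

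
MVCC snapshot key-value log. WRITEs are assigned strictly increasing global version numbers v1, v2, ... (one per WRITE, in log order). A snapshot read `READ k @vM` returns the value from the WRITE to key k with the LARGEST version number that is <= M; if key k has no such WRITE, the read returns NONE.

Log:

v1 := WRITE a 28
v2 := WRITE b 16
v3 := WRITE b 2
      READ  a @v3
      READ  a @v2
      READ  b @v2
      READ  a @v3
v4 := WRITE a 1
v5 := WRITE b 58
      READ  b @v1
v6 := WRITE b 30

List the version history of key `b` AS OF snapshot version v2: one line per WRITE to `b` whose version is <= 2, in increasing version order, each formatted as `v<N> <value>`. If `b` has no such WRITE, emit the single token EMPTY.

Answer: v2 16

Derivation:
Scan writes for key=b with version <= 2:
  v1 WRITE a 28 -> skip
  v2 WRITE b 16 -> keep
  v3 WRITE b 2 -> drop (> snap)
  v4 WRITE a 1 -> skip
  v5 WRITE b 58 -> drop (> snap)
  v6 WRITE b 30 -> drop (> snap)
Collected: [(2, 16)]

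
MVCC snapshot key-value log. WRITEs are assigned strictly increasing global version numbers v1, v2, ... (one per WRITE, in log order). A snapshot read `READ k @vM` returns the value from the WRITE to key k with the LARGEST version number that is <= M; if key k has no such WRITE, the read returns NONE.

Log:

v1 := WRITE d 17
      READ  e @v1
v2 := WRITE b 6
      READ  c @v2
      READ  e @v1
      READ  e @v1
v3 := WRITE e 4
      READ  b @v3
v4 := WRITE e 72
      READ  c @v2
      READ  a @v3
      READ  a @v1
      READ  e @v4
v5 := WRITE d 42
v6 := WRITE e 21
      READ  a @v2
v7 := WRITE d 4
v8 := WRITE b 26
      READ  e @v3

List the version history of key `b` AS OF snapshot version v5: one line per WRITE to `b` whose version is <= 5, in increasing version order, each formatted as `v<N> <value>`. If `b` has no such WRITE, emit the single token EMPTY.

Answer: v2 6

Derivation:
Scan writes for key=b with version <= 5:
  v1 WRITE d 17 -> skip
  v2 WRITE b 6 -> keep
  v3 WRITE e 4 -> skip
  v4 WRITE e 72 -> skip
  v5 WRITE d 42 -> skip
  v6 WRITE e 21 -> skip
  v7 WRITE d 4 -> skip
  v8 WRITE b 26 -> drop (> snap)
Collected: [(2, 6)]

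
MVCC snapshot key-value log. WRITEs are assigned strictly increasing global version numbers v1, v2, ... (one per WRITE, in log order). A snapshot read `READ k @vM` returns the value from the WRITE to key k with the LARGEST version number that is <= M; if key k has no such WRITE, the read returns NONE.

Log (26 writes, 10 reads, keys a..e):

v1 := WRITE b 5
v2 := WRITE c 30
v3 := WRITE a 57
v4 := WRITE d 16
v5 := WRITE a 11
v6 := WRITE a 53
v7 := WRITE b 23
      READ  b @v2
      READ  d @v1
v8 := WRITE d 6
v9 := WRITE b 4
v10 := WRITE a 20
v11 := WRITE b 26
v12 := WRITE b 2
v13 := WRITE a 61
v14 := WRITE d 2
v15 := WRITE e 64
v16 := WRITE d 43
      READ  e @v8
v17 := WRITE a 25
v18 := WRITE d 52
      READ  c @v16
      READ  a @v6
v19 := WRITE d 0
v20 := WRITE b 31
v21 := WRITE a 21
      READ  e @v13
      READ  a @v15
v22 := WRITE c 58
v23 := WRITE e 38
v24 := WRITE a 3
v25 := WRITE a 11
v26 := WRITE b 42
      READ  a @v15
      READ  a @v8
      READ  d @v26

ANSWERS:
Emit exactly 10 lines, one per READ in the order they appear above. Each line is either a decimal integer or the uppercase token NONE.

Answer: 5
NONE
NONE
30
53
NONE
61
61
53
0

Derivation:
v1: WRITE b=5  (b history now [(1, 5)])
v2: WRITE c=30  (c history now [(2, 30)])
v3: WRITE a=57  (a history now [(3, 57)])
v4: WRITE d=16  (d history now [(4, 16)])
v5: WRITE a=11  (a history now [(3, 57), (5, 11)])
v6: WRITE a=53  (a history now [(3, 57), (5, 11), (6, 53)])
v7: WRITE b=23  (b history now [(1, 5), (7, 23)])
READ b @v2: history=[(1, 5), (7, 23)] -> pick v1 -> 5
READ d @v1: history=[(4, 16)] -> no version <= 1 -> NONE
v8: WRITE d=6  (d history now [(4, 16), (8, 6)])
v9: WRITE b=4  (b history now [(1, 5), (7, 23), (9, 4)])
v10: WRITE a=20  (a history now [(3, 57), (5, 11), (6, 53), (10, 20)])
v11: WRITE b=26  (b history now [(1, 5), (7, 23), (9, 4), (11, 26)])
v12: WRITE b=2  (b history now [(1, 5), (7, 23), (9, 4), (11, 26), (12, 2)])
v13: WRITE a=61  (a history now [(3, 57), (5, 11), (6, 53), (10, 20), (13, 61)])
v14: WRITE d=2  (d history now [(4, 16), (8, 6), (14, 2)])
v15: WRITE e=64  (e history now [(15, 64)])
v16: WRITE d=43  (d history now [(4, 16), (8, 6), (14, 2), (16, 43)])
READ e @v8: history=[(15, 64)] -> no version <= 8 -> NONE
v17: WRITE a=25  (a history now [(3, 57), (5, 11), (6, 53), (10, 20), (13, 61), (17, 25)])
v18: WRITE d=52  (d history now [(4, 16), (8, 6), (14, 2), (16, 43), (18, 52)])
READ c @v16: history=[(2, 30)] -> pick v2 -> 30
READ a @v6: history=[(3, 57), (5, 11), (6, 53), (10, 20), (13, 61), (17, 25)] -> pick v6 -> 53
v19: WRITE d=0  (d history now [(4, 16), (8, 6), (14, 2), (16, 43), (18, 52), (19, 0)])
v20: WRITE b=31  (b history now [(1, 5), (7, 23), (9, 4), (11, 26), (12, 2), (20, 31)])
v21: WRITE a=21  (a history now [(3, 57), (5, 11), (6, 53), (10, 20), (13, 61), (17, 25), (21, 21)])
READ e @v13: history=[(15, 64)] -> no version <= 13 -> NONE
READ a @v15: history=[(3, 57), (5, 11), (6, 53), (10, 20), (13, 61), (17, 25), (21, 21)] -> pick v13 -> 61
v22: WRITE c=58  (c history now [(2, 30), (22, 58)])
v23: WRITE e=38  (e history now [(15, 64), (23, 38)])
v24: WRITE a=3  (a history now [(3, 57), (5, 11), (6, 53), (10, 20), (13, 61), (17, 25), (21, 21), (24, 3)])
v25: WRITE a=11  (a history now [(3, 57), (5, 11), (6, 53), (10, 20), (13, 61), (17, 25), (21, 21), (24, 3), (25, 11)])
v26: WRITE b=42  (b history now [(1, 5), (7, 23), (9, 4), (11, 26), (12, 2), (20, 31), (26, 42)])
READ a @v15: history=[(3, 57), (5, 11), (6, 53), (10, 20), (13, 61), (17, 25), (21, 21), (24, 3), (25, 11)] -> pick v13 -> 61
READ a @v8: history=[(3, 57), (5, 11), (6, 53), (10, 20), (13, 61), (17, 25), (21, 21), (24, 3), (25, 11)] -> pick v6 -> 53
READ d @v26: history=[(4, 16), (8, 6), (14, 2), (16, 43), (18, 52), (19, 0)] -> pick v19 -> 0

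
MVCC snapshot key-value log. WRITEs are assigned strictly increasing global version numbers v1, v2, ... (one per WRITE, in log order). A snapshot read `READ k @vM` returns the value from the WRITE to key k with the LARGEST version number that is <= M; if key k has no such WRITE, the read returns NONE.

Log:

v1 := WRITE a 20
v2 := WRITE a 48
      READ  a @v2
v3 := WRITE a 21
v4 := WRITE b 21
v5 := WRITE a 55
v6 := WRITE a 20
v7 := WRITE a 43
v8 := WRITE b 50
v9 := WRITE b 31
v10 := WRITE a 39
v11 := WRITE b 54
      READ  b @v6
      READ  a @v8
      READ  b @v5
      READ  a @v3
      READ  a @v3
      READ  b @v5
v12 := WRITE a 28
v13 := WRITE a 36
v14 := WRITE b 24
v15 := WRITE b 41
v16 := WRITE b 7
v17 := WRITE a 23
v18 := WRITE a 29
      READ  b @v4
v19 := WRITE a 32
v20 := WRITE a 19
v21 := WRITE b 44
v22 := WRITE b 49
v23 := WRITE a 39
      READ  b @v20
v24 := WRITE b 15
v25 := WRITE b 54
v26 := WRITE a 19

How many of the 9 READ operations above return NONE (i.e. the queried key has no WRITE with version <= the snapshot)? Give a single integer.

Answer: 0

Derivation:
v1: WRITE a=20  (a history now [(1, 20)])
v2: WRITE a=48  (a history now [(1, 20), (2, 48)])
READ a @v2: history=[(1, 20), (2, 48)] -> pick v2 -> 48
v3: WRITE a=21  (a history now [(1, 20), (2, 48), (3, 21)])
v4: WRITE b=21  (b history now [(4, 21)])
v5: WRITE a=55  (a history now [(1, 20), (2, 48), (3, 21), (5, 55)])
v6: WRITE a=20  (a history now [(1, 20), (2, 48), (3, 21), (5, 55), (6, 20)])
v7: WRITE a=43  (a history now [(1, 20), (2, 48), (3, 21), (5, 55), (6, 20), (7, 43)])
v8: WRITE b=50  (b history now [(4, 21), (8, 50)])
v9: WRITE b=31  (b history now [(4, 21), (8, 50), (9, 31)])
v10: WRITE a=39  (a history now [(1, 20), (2, 48), (3, 21), (5, 55), (6, 20), (7, 43), (10, 39)])
v11: WRITE b=54  (b history now [(4, 21), (8, 50), (9, 31), (11, 54)])
READ b @v6: history=[(4, 21), (8, 50), (9, 31), (11, 54)] -> pick v4 -> 21
READ a @v8: history=[(1, 20), (2, 48), (3, 21), (5, 55), (6, 20), (7, 43), (10, 39)] -> pick v7 -> 43
READ b @v5: history=[(4, 21), (8, 50), (9, 31), (11, 54)] -> pick v4 -> 21
READ a @v3: history=[(1, 20), (2, 48), (3, 21), (5, 55), (6, 20), (7, 43), (10, 39)] -> pick v3 -> 21
READ a @v3: history=[(1, 20), (2, 48), (3, 21), (5, 55), (6, 20), (7, 43), (10, 39)] -> pick v3 -> 21
READ b @v5: history=[(4, 21), (8, 50), (9, 31), (11, 54)] -> pick v4 -> 21
v12: WRITE a=28  (a history now [(1, 20), (2, 48), (3, 21), (5, 55), (6, 20), (7, 43), (10, 39), (12, 28)])
v13: WRITE a=36  (a history now [(1, 20), (2, 48), (3, 21), (5, 55), (6, 20), (7, 43), (10, 39), (12, 28), (13, 36)])
v14: WRITE b=24  (b history now [(4, 21), (8, 50), (9, 31), (11, 54), (14, 24)])
v15: WRITE b=41  (b history now [(4, 21), (8, 50), (9, 31), (11, 54), (14, 24), (15, 41)])
v16: WRITE b=7  (b history now [(4, 21), (8, 50), (9, 31), (11, 54), (14, 24), (15, 41), (16, 7)])
v17: WRITE a=23  (a history now [(1, 20), (2, 48), (3, 21), (5, 55), (6, 20), (7, 43), (10, 39), (12, 28), (13, 36), (17, 23)])
v18: WRITE a=29  (a history now [(1, 20), (2, 48), (3, 21), (5, 55), (6, 20), (7, 43), (10, 39), (12, 28), (13, 36), (17, 23), (18, 29)])
READ b @v4: history=[(4, 21), (8, 50), (9, 31), (11, 54), (14, 24), (15, 41), (16, 7)] -> pick v4 -> 21
v19: WRITE a=32  (a history now [(1, 20), (2, 48), (3, 21), (5, 55), (6, 20), (7, 43), (10, 39), (12, 28), (13, 36), (17, 23), (18, 29), (19, 32)])
v20: WRITE a=19  (a history now [(1, 20), (2, 48), (3, 21), (5, 55), (6, 20), (7, 43), (10, 39), (12, 28), (13, 36), (17, 23), (18, 29), (19, 32), (20, 19)])
v21: WRITE b=44  (b history now [(4, 21), (8, 50), (9, 31), (11, 54), (14, 24), (15, 41), (16, 7), (21, 44)])
v22: WRITE b=49  (b history now [(4, 21), (8, 50), (9, 31), (11, 54), (14, 24), (15, 41), (16, 7), (21, 44), (22, 49)])
v23: WRITE a=39  (a history now [(1, 20), (2, 48), (3, 21), (5, 55), (6, 20), (7, 43), (10, 39), (12, 28), (13, 36), (17, 23), (18, 29), (19, 32), (20, 19), (23, 39)])
READ b @v20: history=[(4, 21), (8, 50), (9, 31), (11, 54), (14, 24), (15, 41), (16, 7), (21, 44), (22, 49)] -> pick v16 -> 7
v24: WRITE b=15  (b history now [(4, 21), (8, 50), (9, 31), (11, 54), (14, 24), (15, 41), (16, 7), (21, 44), (22, 49), (24, 15)])
v25: WRITE b=54  (b history now [(4, 21), (8, 50), (9, 31), (11, 54), (14, 24), (15, 41), (16, 7), (21, 44), (22, 49), (24, 15), (25, 54)])
v26: WRITE a=19  (a history now [(1, 20), (2, 48), (3, 21), (5, 55), (6, 20), (7, 43), (10, 39), (12, 28), (13, 36), (17, 23), (18, 29), (19, 32), (20, 19), (23, 39), (26, 19)])
Read results in order: ['48', '21', '43', '21', '21', '21', '21', '21', '7']
NONE count = 0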